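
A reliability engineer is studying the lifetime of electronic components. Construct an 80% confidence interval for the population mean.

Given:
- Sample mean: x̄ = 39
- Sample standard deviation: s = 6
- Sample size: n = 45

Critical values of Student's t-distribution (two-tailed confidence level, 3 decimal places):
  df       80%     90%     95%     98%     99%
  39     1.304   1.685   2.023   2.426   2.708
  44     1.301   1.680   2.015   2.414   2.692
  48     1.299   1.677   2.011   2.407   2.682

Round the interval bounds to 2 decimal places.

The population standard deviation σ is unknown (only the sample standard deviation s is given), so use a t-interval with df = n - 1 = 45 - 1 = 44.

For 80% confidence with df = 44, t* = 1.301 (from t-table)

Standard error: SE = s/√n = 6/√45 = 0.894427

Margin of error: E = t* × SE = 1.301 × 0.894427 = 1.1636

T-interval: x̄ ± E = 39 ± 1.1636 = (37.8364, 40.1636)

Rounded to 2 decimal places:

(37.84, 40.16)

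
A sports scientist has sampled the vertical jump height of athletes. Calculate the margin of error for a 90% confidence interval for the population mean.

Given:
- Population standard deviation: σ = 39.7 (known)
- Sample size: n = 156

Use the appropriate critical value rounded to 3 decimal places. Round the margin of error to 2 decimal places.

The population standard deviation σ is known, so use the z-interval margin of error formula.

For 90% confidence, z* = 1.645 (from standard normal table)

Margin of error formula for z-interval: E = z* × σ/√n

E = 1.645 × 39.7/√156
  = 1.645 × 3.178544
  = 5.2287

Rounded to 2 decimal places:

5.23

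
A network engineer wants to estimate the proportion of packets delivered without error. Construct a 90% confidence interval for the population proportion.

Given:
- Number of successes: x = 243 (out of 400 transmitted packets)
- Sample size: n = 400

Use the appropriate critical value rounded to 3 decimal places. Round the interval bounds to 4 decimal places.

Sample proportion: p̂ = 243/400 = 0.607500

Check conditions for normal approximation:
  np̂ = 243 ≥ 10 ✓
  n(1-p̂) = 157 ≥ 10 ✓

The sample is large enough, so use a z-interval (normal approximation) for the proportion.

For 90% confidence, z* = 1.645 (from standard normal table)

Standard error: SE = √(p̂(1-p̂)/n) = √(0.607500×0.392500/400) = 0.02441535

Margin of error: E = z* × SE = 1.645 × 0.02441535 = 0.040163

Z-interval: p̂ ± E = 0.607500 ± 0.040163 = (0.567337, 0.647663)

Rounded to 4 decimal places:

(0.5673, 0.6477)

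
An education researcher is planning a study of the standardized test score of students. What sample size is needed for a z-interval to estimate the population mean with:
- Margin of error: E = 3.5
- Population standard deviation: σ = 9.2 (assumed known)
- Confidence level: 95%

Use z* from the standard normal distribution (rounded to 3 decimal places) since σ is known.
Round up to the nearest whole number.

Using z* since population σ is known (z-interval formula).

For 95% confidence, z* = 1.96 (from standard normal table)

Sample size formula for z-interval: n = (z*σ/E)²

n = (1.96 × 9.2 / 3.5)²
  = (5.152000)²
  = 26.5431

Round up to the nearest whole number: n = 27

27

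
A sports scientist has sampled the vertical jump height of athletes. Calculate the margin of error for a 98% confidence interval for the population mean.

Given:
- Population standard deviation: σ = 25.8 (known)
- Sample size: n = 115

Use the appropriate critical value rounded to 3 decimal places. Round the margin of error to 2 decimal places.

The population standard deviation σ is known, so use the z-interval margin of error formula.

For 98% confidence, z* = 2.326 (from standard normal table)

Margin of error formula for z-interval: E = z* × σ/√n

E = 2.326 × 25.8/√115
  = 2.326 × 2.405862
  = 5.5960

Rounded to 2 decimal places:

5.60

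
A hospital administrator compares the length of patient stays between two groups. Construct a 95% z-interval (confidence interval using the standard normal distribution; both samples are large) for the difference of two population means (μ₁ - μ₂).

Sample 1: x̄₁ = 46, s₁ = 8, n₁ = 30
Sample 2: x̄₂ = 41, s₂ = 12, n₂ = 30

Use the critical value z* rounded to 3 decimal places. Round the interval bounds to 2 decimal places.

Both samples are large (n₁ = 30 ≥ 30, n₂ = 30 ≥ 30), so a z-interval for the difference of means applies.

Point estimate: x̄₁ - x̄₂ = 46 - 41 = 5

Standard error: SE = √(s₁²/n₁ + s₂²/n₂)
= √(8²/30 + 12²/30)
= √(2.133333 + 4.800000)
= 2.633122

For 95% confidence, z* = 1.96 (from standard normal table)
Margin of error: E = z* × SE = 1.96 × 2.633122 = 5.1609

Z-interval: (x̄₁ - x̄₂) ± E = 5 ± 5.1609 = (-0.1609, 10.1609)

Rounded to 2 decimal places:

(-0.16, 10.16)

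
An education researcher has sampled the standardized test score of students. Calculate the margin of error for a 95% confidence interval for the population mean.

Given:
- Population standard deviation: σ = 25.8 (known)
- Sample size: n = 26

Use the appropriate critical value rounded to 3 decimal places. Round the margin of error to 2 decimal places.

The population standard deviation σ is known, so use the z-interval margin of error formula.

For 95% confidence, z* = 1.96 (from standard normal table)

Margin of error formula for z-interval: E = z* × σ/√n

E = 1.96 × 25.8/√26
  = 1.96 × 5.059796
  = 9.9172

Rounded to 2 decimal places:

9.92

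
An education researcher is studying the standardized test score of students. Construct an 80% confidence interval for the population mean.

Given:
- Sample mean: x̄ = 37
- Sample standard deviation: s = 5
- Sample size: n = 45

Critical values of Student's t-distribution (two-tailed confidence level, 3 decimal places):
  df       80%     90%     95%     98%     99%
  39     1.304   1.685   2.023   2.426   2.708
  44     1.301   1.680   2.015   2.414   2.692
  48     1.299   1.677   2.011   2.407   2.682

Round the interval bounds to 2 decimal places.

The population standard deviation σ is unknown (only the sample standard deviation s is given), so use a t-interval with df = n - 1 = 45 - 1 = 44.

For 80% confidence with df = 44, t* = 1.301 (from t-table)

Standard error: SE = s/√n = 5/√45 = 0.745356

Margin of error: E = t* × SE = 1.301 × 0.745356 = 0.9697

T-interval: x̄ ± E = 37 ± 0.9697 = (36.0303, 37.9697)

Rounded to 2 decimal places:

(36.03, 37.97)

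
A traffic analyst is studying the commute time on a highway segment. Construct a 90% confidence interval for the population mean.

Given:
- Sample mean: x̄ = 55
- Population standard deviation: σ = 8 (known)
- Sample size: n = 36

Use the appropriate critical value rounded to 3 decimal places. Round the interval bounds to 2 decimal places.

The population standard deviation σ is known, so use a z-interval (standard normal critical value).

For 90% confidence, z* = 1.645 (from standard normal table)

Standard error: SE = σ/√n = 8/√36 = 1.333333

Margin of error: E = z* × SE = 1.645 × 1.333333 = 2.1933

Z-interval: x̄ ± E = 55 ± 2.1933 = (52.8067, 57.1933)

Rounded to 2 decimal places:

(52.81, 57.19)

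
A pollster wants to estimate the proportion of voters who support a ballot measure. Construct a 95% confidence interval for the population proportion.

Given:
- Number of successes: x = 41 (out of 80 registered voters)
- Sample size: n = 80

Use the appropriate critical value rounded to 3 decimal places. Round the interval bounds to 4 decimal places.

Sample proportion: p̂ = 41/80 = 0.512500

Check conditions for normal approximation:
  np̂ = 41 ≥ 10 ✓
  n(1-p̂) = 39 ≥ 10 ✓

The sample is large enough, so use a z-interval (normal approximation) for the proportion.

For 95% confidence, z* = 1.96 (from standard normal table)

Standard error: SE = √(p̂(1-p̂)/n) = √(0.512500×0.487500/80) = 0.05588423

Margin of error: E = z* × SE = 1.96 × 0.05588423 = 0.109533

Z-interval: p̂ ± E = 0.512500 ± 0.109533 = (0.402967, 0.622033)

Rounded to 4 decimal places:

(0.4030, 0.6220)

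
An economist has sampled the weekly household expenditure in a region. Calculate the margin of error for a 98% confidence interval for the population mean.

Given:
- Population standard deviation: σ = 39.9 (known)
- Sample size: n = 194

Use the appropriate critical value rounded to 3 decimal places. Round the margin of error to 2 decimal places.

The population standard deviation σ is known, so use the z-interval margin of error formula.

For 98% confidence, z* = 2.326 (from standard normal table)

Margin of error formula for z-interval: E = z* × σ/√n

E = 2.326 × 39.9/√194
  = 2.326 × 2.864653
  = 6.6632

Rounded to 2 decimal places:

6.66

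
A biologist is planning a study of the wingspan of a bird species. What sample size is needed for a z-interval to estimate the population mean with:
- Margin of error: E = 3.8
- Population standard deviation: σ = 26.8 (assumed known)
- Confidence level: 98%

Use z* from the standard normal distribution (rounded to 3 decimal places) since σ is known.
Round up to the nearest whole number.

Using z* since population σ is known (z-interval formula).

For 98% confidence, z* = 2.326 (from standard normal table)

Sample size formula for z-interval: n = (z*σ/E)²

n = (2.326 × 26.8 / 3.8)²
  = (16.404421)²
  = 269.1050

Round up to the nearest whole number: n = 270

270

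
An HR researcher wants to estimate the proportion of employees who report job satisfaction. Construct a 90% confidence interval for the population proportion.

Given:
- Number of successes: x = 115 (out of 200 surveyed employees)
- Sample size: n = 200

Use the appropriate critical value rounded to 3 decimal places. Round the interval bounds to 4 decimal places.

Sample proportion: p̂ = 115/200 = 0.575000

Check conditions for normal approximation:
  np̂ = 115 ≥ 10 ✓
  n(1-p̂) = 85 ≥ 10 ✓

The sample is large enough, so use a z-interval (normal approximation) for the proportion.

For 90% confidence, z* = 1.645 (from standard normal table)

Standard error: SE = √(p̂(1-p̂)/n) = √(0.575000×0.425000/200) = 0.03495533

Margin of error: E = z* × SE = 1.645 × 0.03495533 = 0.057502

Z-interval: p̂ ± E = 0.575000 ± 0.057502 = (0.517498, 0.632502)

Rounded to 4 decimal places:

(0.5175, 0.6325)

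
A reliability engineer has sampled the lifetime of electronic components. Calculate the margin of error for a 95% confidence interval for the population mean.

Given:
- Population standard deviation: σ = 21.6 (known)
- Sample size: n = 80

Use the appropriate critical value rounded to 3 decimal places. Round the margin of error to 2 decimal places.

The population standard deviation σ is known, so use the z-interval margin of error formula.

For 95% confidence, z* = 1.96 (from standard normal table)

Margin of error formula for z-interval: E = z* × σ/√n

E = 1.96 × 21.6/√80
  = 1.96 × 2.414953
  = 4.7333

Rounded to 2 decimal places:

4.73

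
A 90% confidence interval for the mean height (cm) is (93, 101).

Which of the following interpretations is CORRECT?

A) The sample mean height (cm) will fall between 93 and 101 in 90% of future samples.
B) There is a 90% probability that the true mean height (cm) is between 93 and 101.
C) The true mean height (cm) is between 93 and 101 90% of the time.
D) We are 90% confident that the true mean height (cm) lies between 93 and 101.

A confidence interval represents our confidence in the procedure, not a probability statement about the parameter.

Key concept: If we repeated this sampling process many times and computed a 90% CI each time, about 90% of those intervals would contain the true population parameter.

For this specific interval (93, 101):
- Midpoint (point estimate): 97
- Margin of error: 4

The correct interpretation is the one stating confidence that the true parameter lies in the interval — option D.

D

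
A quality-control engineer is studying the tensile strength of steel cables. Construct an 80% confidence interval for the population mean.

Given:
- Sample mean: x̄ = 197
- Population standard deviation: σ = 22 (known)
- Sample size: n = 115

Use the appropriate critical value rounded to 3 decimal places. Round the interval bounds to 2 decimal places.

The population standard deviation σ is known, so use a z-interval (standard normal critical value).

For 80% confidence, z* = 1.282 (from standard normal table)

Standard error: SE = σ/√n = 22/√115 = 2.051511

Margin of error: E = z* × SE = 1.282 × 2.051511 = 2.6300

Z-interval: x̄ ± E = 197 ± 2.6300 = (194.3700, 199.6300)

Rounded to 2 decimal places:

(194.37, 199.63)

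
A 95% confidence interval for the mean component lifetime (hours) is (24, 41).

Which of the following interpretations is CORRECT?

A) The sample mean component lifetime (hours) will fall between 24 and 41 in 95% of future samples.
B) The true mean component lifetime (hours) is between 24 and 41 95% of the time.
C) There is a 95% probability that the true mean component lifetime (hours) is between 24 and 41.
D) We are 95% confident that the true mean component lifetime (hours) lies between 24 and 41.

A confidence interval represents our confidence in the procedure, not a probability statement about the parameter.

Key concept: If we repeated this sampling process many times and computed a 95% CI each time, about 95% of those intervals would contain the true population parameter.

For this specific interval (24, 41):
- Midpoint (point estimate): 32.5
- Margin of error: 8.5

The correct interpretation is the one stating confidence that the true parameter lies in the interval — option D.

D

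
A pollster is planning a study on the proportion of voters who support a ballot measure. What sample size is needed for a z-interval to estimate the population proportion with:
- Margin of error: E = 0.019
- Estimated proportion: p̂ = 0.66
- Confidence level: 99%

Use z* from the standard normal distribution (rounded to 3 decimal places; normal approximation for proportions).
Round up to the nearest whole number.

Using z* for proportion z-interval (normal approximation).

For 99% confidence, z* = 2.576 (from standard normal table)

Sample size formula for proportion z-interval: n = z*²p̂(1-p̂)/E²

n = 2.576² × 0.66 × 0.34 / 0.019²
  = 6.635776 × 0.2244 / 0.000361
  = 4124.8425

Round up to the nearest whole number: n = 4125

4125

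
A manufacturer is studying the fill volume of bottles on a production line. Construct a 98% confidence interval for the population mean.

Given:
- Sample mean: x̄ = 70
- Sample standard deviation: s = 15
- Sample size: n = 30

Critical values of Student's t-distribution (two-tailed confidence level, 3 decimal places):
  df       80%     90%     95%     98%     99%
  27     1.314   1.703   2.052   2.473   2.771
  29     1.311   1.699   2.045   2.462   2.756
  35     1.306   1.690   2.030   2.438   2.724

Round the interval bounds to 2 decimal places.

The population standard deviation σ is unknown (only the sample standard deviation s is given), so use a t-interval with df = n - 1 = 30 - 1 = 29.

For 98% confidence with df = 29, t* = 2.462 (from t-table)

Standard error: SE = s/√n = 15/√30 = 2.738613

Margin of error: E = t* × SE = 2.462 × 2.738613 = 6.7425

T-interval: x̄ ± E = 70 ± 6.7425 = (63.2575, 76.7425)

Rounded to 2 decimal places:

(63.26, 76.74)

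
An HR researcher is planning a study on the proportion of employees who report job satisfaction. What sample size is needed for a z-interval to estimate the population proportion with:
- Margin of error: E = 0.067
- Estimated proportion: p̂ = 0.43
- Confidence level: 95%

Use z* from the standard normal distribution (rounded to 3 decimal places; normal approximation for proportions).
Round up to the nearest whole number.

Using z* for proportion z-interval (normal approximation).

For 95% confidence, z* = 1.96 (from standard normal table)

Sample size formula for proportion z-interval: n = z*²p̂(1-p̂)/E²

n = 1.96² × 0.43 × 0.57 / 0.067²
  = 3.8416 × 0.2451 / 0.004489
  = 209.7519

Round up to the nearest whole number: n = 210

210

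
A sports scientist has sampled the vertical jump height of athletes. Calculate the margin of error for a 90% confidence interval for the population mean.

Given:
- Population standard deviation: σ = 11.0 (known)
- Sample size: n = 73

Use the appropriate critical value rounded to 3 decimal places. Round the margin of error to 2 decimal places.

The population standard deviation σ is known, so use the z-interval margin of error formula.

For 90% confidence, z* = 1.645 (from standard normal table)

Margin of error formula for z-interval: E = z* × σ/√n

E = 1.645 × 11.0/√73
  = 1.645 × 1.287453
  = 2.1179

Rounded to 2 decimal places:

2.12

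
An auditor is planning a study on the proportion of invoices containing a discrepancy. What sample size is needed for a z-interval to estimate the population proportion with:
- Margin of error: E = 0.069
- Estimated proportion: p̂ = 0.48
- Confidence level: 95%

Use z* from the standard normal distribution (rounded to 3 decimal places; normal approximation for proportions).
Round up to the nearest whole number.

Using z* for proportion z-interval (normal approximation).

For 95% confidence, z* = 1.96 (from standard normal table)

Sample size formula for proportion z-interval: n = z*²p̂(1-p̂)/E²

n = 1.96² × 0.48 × 0.52 / 0.069²
  = 3.8416 × 0.2496 / 0.004761
  = 201.3996

Round up to the nearest whole number: n = 202

202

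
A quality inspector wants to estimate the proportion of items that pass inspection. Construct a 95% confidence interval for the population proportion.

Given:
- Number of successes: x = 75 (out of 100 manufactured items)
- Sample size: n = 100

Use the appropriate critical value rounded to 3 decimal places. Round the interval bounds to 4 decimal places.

Sample proportion: p̂ = 75/100 = 0.750000

Check conditions for normal approximation:
  np̂ = 75 ≥ 10 ✓
  n(1-p̂) = 25 ≥ 10 ✓

The sample is large enough, so use a z-interval (normal approximation) for the proportion.

For 95% confidence, z* = 1.96 (from standard normal table)

Standard error: SE = √(p̂(1-p̂)/n) = √(0.750000×0.250000/100) = 0.04330127

Margin of error: E = z* × SE = 1.96 × 0.04330127 = 0.084870

Z-interval: p̂ ± E = 0.750000 ± 0.084870 = (0.665130, 0.834870)

Rounded to 4 decimal places:

(0.6651, 0.8349)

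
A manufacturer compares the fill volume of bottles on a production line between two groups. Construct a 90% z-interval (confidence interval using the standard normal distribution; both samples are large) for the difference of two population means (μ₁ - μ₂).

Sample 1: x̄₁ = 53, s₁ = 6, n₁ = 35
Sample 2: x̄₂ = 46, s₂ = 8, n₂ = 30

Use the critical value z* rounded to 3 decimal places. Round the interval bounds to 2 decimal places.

Both samples are large (n₁ = 35 ≥ 30, n₂ = 30 ≥ 30), so a z-interval for the difference of means applies.

Point estimate: x̄₁ - x̄₂ = 53 - 46 = 7

Standard error: SE = √(s₁²/n₁ + s₂²/n₂)
= √(6²/35 + 8²/30)
= √(1.028571 + 2.133333)
= 1.778175

For 90% confidence, z* = 1.645 (from standard normal table)
Margin of error: E = z* × SE = 1.645 × 1.778175 = 2.9251

Z-interval: (x̄₁ - x̄₂) ± E = 7 ± 2.9251 = (4.0749, 9.9251)

Rounded to 2 decimal places:

(4.07, 9.93)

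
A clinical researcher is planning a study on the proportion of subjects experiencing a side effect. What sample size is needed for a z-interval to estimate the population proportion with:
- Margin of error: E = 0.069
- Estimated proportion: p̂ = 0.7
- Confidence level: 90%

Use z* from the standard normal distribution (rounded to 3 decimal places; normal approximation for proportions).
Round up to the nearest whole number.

Using z* for proportion z-interval (normal approximation).

For 90% confidence, z* = 1.645 (from standard normal table)

Sample size formula for proportion z-interval: n = z*²p̂(1-p̂)/E²

n = 1.645² × 0.7 × 0.3 / 0.069²
  = 2.706025 × 0.21 / 0.004761
  = 119.3584

Round up to the nearest whole number: n = 120

120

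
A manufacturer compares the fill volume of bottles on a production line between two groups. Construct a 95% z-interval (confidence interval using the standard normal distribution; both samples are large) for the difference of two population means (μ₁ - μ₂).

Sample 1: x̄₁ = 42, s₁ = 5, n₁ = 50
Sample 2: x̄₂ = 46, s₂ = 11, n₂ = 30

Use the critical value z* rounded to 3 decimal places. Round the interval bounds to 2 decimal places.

Both samples are large (n₁ = 50 ≥ 30, n₂ = 30 ≥ 30), so a z-interval for the difference of means applies.

Point estimate: x̄₁ - x̄₂ = 42 - 46 = -4

Standard error: SE = √(s₁²/n₁ + s₂²/n₂)
= √(5²/50 + 11²/30)
= √(0.500000 + 4.033333)
= 2.129163

For 95% confidence, z* = 1.96 (from standard normal table)
Margin of error: E = z* × SE = 1.96 × 2.129163 = 4.1732

Z-interval: (x̄₁ - x̄₂) ± E = -4 ± 4.1732 = (-8.1732, 0.1732)

Rounded to 2 decimal places:

(-8.17, 0.17)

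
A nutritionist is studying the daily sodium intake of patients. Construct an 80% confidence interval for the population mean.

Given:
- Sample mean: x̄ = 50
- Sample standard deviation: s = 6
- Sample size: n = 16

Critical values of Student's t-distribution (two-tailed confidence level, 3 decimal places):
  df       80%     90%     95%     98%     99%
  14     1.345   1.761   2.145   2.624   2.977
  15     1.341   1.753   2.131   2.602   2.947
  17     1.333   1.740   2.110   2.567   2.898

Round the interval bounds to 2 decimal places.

The population standard deviation σ is unknown (only the sample standard deviation s is given), so use a t-interval with df = n - 1 = 16 - 1 = 15.

For 80% confidence with df = 15, t* = 1.341 (from t-table)

Standard error: SE = s/√n = 6/√16 = 1.500000

Margin of error: E = t* × SE = 1.341 × 1.500000 = 2.0115

T-interval: x̄ ± E = 50 ± 2.0115 = (47.9885, 52.0115)

Rounded to 2 decimal places:

(47.99, 52.01)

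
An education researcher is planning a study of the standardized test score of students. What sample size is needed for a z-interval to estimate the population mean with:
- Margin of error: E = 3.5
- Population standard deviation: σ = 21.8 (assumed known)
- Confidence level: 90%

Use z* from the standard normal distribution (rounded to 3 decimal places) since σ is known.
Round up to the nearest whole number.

Using z* since population σ is known (z-interval formula).

For 90% confidence, z* = 1.645 (from standard normal table)

Sample size formula for z-interval: n = (z*σ/E)²

n = (1.645 × 21.8 / 3.5)²
  = (10.246000)²
  = 104.9805

Round up to the nearest whole number: n = 105

105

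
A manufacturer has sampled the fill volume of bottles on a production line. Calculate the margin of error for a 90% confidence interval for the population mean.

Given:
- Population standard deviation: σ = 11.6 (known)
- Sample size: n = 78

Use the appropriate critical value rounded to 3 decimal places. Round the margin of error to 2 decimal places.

The population standard deviation σ is known, so use the z-interval margin of error formula.

For 90% confidence, z* = 1.645 (from standard normal table)

Margin of error formula for z-interval: E = z* × σ/√n

E = 1.645 × 11.6/√78
  = 1.645 × 1.313441
  = 2.1606

Rounded to 2 decimal places:

2.16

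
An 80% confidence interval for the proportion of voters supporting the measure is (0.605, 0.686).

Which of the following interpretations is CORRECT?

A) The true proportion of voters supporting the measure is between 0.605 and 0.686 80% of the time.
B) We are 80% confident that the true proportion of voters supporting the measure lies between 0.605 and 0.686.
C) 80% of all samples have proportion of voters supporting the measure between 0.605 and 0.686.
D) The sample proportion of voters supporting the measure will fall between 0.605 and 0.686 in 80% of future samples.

A confidence interval represents our confidence in the procedure, not a probability statement about the parameter.

Key concept: If we repeated this sampling process many times and computed an 80% CI each time, about 80% of those intervals would contain the true population parameter.

For this specific interval (0.605, 0.686):
- Midpoint (point estimate): 0.6455
- Margin of error: 0.0405

The correct interpretation is the one stating confidence that the true parameter lies in the interval — option B.

B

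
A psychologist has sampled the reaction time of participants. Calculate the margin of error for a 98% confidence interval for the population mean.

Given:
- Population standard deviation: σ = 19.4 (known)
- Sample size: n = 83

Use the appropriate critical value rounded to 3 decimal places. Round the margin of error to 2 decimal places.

The population standard deviation σ is known, so use the z-interval margin of error formula.

For 98% confidence, z* = 2.326 (from standard normal table)

Margin of error formula for z-interval: E = z* × σ/√n

E = 2.326 × 19.4/√83
  = 2.326 × 2.129427
  = 4.9530

Rounded to 2 decimal places:

4.95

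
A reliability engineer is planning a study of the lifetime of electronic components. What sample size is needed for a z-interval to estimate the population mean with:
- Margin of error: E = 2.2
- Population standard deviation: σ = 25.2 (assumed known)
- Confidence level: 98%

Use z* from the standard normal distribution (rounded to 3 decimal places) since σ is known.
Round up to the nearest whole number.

Using z* since population σ is known (z-interval formula).

For 98% confidence, z* = 2.326 (from standard normal table)

Sample size formula for z-interval: n = (z*σ/E)²

n = (2.326 × 25.2 / 2.2)²
  = (26.643273)²
  = 709.8640

Round up to the nearest whole number: n = 710

710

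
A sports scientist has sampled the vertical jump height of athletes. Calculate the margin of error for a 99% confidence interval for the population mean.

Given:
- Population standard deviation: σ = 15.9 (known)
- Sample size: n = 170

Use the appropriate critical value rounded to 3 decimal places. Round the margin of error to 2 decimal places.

The population standard deviation σ is known, so use the z-interval margin of error formula.

For 99% confidence, z* = 2.576 (from standard normal table)

Margin of error formula for z-interval: E = z* × σ/√n

E = 2.576 × 15.9/√170
  = 2.576 × 1.219474
  = 3.1414

Rounded to 2 decimal places:

3.14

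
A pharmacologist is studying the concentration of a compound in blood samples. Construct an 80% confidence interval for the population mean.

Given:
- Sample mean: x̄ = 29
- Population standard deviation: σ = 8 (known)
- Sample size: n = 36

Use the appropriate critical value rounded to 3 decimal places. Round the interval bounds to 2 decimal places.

The population standard deviation σ is known, so use a z-interval (standard normal critical value).

For 80% confidence, z* = 1.282 (from standard normal table)

Standard error: SE = σ/√n = 8/√36 = 1.333333

Margin of error: E = z* × SE = 1.282 × 1.333333 = 1.7093

Z-interval: x̄ ± E = 29 ± 1.7093 = (27.2907, 30.7093)

Rounded to 2 decimal places:

(27.29, 30.71)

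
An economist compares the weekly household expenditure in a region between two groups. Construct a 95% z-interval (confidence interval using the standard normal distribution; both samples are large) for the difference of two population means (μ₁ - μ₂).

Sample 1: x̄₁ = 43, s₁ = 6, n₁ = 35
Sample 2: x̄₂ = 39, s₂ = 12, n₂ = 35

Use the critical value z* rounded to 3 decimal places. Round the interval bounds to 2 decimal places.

Both samples are large (n₁ = 35 ≥ 30, n₂ = 35 ≥ 30), so a z-interval for the difference of means applies.

Point estimate: x̄₁ - x̄₂ = 43 - 39 = 4

Standard error: SE = √(s₁²/n₁ + s₂²/n₂)
= √(6²/35 + 12²/35)
= √(1.028571 + 4.114286)
= 2.267787

For 95% confidence, z* = 1.96 (from standard normal table)
Margin of error: E = z* × SE = 1.96 × 2.267787 = 4.4449

Z-interval: (x̄₁ - x̄₂) ± E = 4 ± 4.4449 = (-0.4449, 8.4449)

Rounded to 2 decimal places:

(-0.44, 8.44)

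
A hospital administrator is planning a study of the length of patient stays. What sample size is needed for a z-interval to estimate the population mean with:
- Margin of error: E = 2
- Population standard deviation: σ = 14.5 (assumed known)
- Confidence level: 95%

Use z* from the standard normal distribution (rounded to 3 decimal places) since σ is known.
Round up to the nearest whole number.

Using z* since population σ is known (z-interval formula).

For 95% confidence, z* = 1.96 (from standard normal table)

Sample size formula for z-interval: n = (z*σ/E)²

n = (1.96 × 14.5 / 2)²
  = (14.210000)²
  = 201.9241

Round up to the nearest whole number: n = 202

202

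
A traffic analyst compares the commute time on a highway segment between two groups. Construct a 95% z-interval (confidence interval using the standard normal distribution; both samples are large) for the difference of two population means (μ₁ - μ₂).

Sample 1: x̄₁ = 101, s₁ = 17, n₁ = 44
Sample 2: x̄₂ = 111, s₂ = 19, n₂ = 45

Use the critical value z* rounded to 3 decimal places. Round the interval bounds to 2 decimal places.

Both samples are large (n₁ = 44 ≥ 30, n₂ = 45 ≥ 30), so a z-interval for the difference of means applies.

Point estimate: x̄₁ - x̄₂ = 101 - 111 = -10

Standard error: SE = √(s₁²/n₁ + s₂²/n₂)
= √(17²/44 + 19²/45)
= √(6.568182 + 8.022222)
= 3.819739

For 95% confidence, z* = 1.96 (from standard normal table)
Margin of error: E = z* × SE = 1.96 × 3.819739 = 7.4867

Z-interval: (x̄₁ - x̄₂) ± E = -10 ± 7.4867 = (-17.4867, -2.5133)

Rounded to 2 decimal places:

(-17.49, -2.51)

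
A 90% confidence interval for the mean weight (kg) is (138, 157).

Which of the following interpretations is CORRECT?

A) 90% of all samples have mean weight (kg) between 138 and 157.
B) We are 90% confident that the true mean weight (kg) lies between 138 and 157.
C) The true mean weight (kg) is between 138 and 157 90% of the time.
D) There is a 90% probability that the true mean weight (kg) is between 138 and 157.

A confidence interval represents our confidence in the procedure, not a probability statement about the parameter.

Key concept: If we repeated this sampling process many times and computed a 90% CI each time, about 90% of those intervals would contain the true population parameter.

For this specific interval (138, 157):
- Midpoint (point estimate): 147.5
- Margin of error: 9.5

The correct interpretation is the one stating confidence that the true parameter lies in the interval — option B.

B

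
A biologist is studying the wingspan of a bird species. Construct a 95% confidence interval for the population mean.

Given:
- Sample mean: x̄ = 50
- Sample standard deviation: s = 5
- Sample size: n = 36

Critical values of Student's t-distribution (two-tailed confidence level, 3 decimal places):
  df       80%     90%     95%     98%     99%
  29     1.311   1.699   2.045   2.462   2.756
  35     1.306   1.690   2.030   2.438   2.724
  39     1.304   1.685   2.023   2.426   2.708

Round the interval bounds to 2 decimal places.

The population standard deviation σ is unknown (only the sample standard deviation s is given), so use a t-interval with df = n - 1 = 36 - 1 = 35.

For 95% confidence with df = 35, t* = 2.030 (from t-table)

Standard error: SE = s/√n = 5/√36 = 0.833333

Margin of error: E = t* × SE = 2.030 × 0.833333 = 1.6917

T-interval: x̄ ± E = 50 ± 1.6917 = (48.3083, 51.6917)

Rounded to 2 decimal places:

(48.31, 51.69)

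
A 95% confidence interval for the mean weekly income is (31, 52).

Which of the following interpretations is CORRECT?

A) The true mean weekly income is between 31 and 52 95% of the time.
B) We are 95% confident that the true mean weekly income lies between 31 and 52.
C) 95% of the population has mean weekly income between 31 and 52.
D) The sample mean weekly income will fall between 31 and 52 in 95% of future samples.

A confidence interval represents our confidence in the procedure, not a probability statement about the parameter.

Key concept: If we repeated this sampling process many times and computed a 95% CI each time, about 95% of those intervals would contain the true population parameter.

For this specific interval (31, 52):
- Midpoint (point estimate): 41.5
- Margin of error: 10.5

The correct interpretation is the one stating confidence that the true parameter lies in the interval — option B.

B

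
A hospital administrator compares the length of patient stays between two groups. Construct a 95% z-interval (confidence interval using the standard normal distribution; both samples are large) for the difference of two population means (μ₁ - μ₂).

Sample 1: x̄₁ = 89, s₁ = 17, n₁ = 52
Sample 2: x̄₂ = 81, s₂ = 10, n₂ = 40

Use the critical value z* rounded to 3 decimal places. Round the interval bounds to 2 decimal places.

Both samples are large (n₁ = 52 ≥ 30, n₂ = 40 ≥ 30), so a z-interval for the difference of means applies.

Point estimate: x̄₁ - x̄₂ = 89 - 81 = 8

Standard error: SE = √(s₁²/n₁ + s₂²/n₂)
= √(17²/52 + 10²/40)
= √(5.557692 + 2.500000)
= 2.838607

For 95% confidence, z* = 1.96 (from standard normal table)
Margin of error: E = z* × SE = 1.96 × 2.838607 = 5.5637

Z-interval: (x̄₁ - x̄₂) ± E = 8 ± 5.5637 = (2.4363, 13.5637)

Rounded to 2 decimal places:

(2.44, 13.56)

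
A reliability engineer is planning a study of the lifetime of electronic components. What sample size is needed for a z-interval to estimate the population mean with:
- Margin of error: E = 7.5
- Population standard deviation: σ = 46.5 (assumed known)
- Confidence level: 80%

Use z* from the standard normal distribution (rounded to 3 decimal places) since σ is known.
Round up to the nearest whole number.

Using z* since population σ is known (z-interval formula).

For 80% confidence, z* = 1.282 (from standard normal table)

Sample size formula for z-interval: n = (z*σ/E)²

n = (1.282 × 46.5 / 7.5)²
  = (7.948400)²
  = 63.1771

Round up to the nearest whole number: n = 64

64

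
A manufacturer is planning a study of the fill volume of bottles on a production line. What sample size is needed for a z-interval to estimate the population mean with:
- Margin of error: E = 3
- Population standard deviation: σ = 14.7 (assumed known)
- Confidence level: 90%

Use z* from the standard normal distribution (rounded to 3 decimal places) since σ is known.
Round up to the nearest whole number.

Using z* since population σ is known (z-interval formula).

For 90% confidence, z* = 1.645 (from standard normal table)

Sample size formula for z-interval: n = (z*σ/E)²

n = (1.645 × 14.7 / 3)²
  = (8.060500)²
  = 64.9717

Round up to the nearest whole number: n = 65

65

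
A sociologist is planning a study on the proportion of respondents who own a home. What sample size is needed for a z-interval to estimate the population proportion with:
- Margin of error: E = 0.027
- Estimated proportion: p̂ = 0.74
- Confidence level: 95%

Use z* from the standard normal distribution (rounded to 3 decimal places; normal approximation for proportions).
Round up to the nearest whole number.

Using z* for proportion z-interval (normal approximation).

For 95% confidence, z* = 1.96 (from standard normal table)

Sample size formula for proportion z-interval: n = z*²p̂(1-p̂)/E²

n = 1.96² × 0.74 × 0.26 / 0.027²
  = 3.8416 × 0.1924 / 0.000729
  = 1013.8873

Round up to the nearest whole number: n = 1014

1014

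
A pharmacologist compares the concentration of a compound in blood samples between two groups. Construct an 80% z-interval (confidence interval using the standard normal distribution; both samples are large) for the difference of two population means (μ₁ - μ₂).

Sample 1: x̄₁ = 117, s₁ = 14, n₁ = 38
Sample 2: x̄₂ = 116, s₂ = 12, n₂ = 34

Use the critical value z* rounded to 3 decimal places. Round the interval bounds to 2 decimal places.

Both samples are large (n₁ = 38 ≥ 30, n₂ = 34 ≥ 30), so a z-interval for the difference of means applies.

Point estimate: x̄₁ - x̄₂ = 117 - 116 = 1

Standard error: SE = √(s₁²/n₁ + s₂²/n₂)
= √(14²/38 + 12²/34)
= √(5.157895 + 4.235294)
= 3.064831

For 80% confidence, z* = 1.282 (from standard normal table)
Margin of error: E = z* × SE = 1.282 × 3.064831 = 3.9291

Z-interval: (x̄₁ - x̄₂) ± E = 1 ± 3.9291 = (-2.9291, 4.9291)

Rounded to 2 decimal places:

(-2.93, 4.93)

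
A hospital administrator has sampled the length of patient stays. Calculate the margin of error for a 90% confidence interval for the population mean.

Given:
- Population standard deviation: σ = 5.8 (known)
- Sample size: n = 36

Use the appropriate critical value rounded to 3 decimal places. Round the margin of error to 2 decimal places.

The population standard deviation σ is known, so use the z-interval margin of error formula.

For 90% confidence, z* = 1.645 (from standard normal table)

Margin of error formula for z-interval: E = z* × σ/√n

E = 1.645 × 5.8/√36
  = 1.645 × 0.966667
  = 1.5902

Rounded to 2 decimal places:

1.59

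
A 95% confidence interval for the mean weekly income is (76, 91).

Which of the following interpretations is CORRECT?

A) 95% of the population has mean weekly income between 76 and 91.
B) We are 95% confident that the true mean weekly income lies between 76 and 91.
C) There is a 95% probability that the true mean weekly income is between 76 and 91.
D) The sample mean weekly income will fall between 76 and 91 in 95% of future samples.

A confidence interval represents our confidence in the procedure, not a probability statement about the parameter.

Key concept: If we repeated this sampling process many times and computed a 95% CI each time, about 95% of those intervals would contain the true population parameter.

For this specific interval (76, 91):
- Midpoint (point estimate): 83.5
- Margin of error: 7.5

The correct interpretation is the one stating confidence that the true parameter lies in the interval — option B.

B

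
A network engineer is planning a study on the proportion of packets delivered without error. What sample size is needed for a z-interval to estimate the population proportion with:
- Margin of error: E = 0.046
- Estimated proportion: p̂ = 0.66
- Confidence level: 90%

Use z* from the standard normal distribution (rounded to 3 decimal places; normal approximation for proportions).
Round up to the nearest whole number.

Using z* for proportion z-interval (normal approximation).

For 90% confidence, z* = 1.645 (from standard normal table)

Sample size formula for proportion z-interval: n = z*²p̂(1-p̂)/E²

n = 1.645² × 0.66 × 0.34 / 0.046²
  = 2.706025 × 0.2244 / 0.002116
  = 286.9716

Round up to the nearest whole number: n = 287

287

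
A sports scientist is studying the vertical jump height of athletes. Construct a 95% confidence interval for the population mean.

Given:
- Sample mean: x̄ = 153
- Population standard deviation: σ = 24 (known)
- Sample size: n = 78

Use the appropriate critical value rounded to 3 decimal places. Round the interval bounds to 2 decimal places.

The population standard deviation σ is known, so use a z-interval (standard normal critical value).

For 95% confidence, z* = 1.96 (from standard normal table)

Standard error: SE = σ/√n = 24/√78 = 2.717465

Margin of error: E = z* × SE = 1.96 × 2.717465 = 5.3262

Z-interval: x̄ ± E = 153 ± 5.3262 = (147.6738, 158.3262)

Rounded to 2 decimal places:

(147.67, 158.33)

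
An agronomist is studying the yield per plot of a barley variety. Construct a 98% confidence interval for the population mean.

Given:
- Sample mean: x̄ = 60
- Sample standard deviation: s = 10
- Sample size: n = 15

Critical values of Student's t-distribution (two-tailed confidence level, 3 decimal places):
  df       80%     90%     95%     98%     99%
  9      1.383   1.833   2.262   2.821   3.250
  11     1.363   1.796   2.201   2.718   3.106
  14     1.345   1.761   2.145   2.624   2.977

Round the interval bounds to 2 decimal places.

The population standard deviation σ is unknown (only the sample standard deviation s is given), so use a t-interval with df = n - 1 = 15 - 1 = 14.

For 98% confidence with df = 14, t* = 2.624 (from t-table)

Standard error: SE = s/√n = 10/√15 = 2.581989

Margin of error: E = t* × SE = 2.624 × 2.581989 = 6.7751

T-interval: x̄ ± E = 60 ± 6.7751 = (53.2249, 66.7751)

Rounded to 2 decimal places:

(53.22, 66.78)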